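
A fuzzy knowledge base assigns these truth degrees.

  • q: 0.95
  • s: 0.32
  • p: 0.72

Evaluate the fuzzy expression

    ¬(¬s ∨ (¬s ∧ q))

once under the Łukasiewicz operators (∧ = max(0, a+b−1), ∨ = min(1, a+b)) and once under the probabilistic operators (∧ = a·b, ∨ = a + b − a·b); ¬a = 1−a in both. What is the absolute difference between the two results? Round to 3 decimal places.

0.113

Under Łukasiewicz:
  ¬s = 1 − 0.32 = 0.68
  ¬s = 1 − 0.32 = 0.68
  ¬s ∧ q = max(0, a+b−1) on (0.68, 0.95) = 0.63
  ¬s ∨ (¬s ∧ q) = min(1, a+b) on (0.68, 0.63) = 1.00
  ¬(¬s ∨ (¬s ∧ q)) = 1 − 1.00 = 0.00
  → value = 0.0000
Under probabilistic:
  ¬s = 1 − 0.3200 = 0.6800
  ¬s = 1 − 0.3200 = 0.6800
  ¬s ∧ q = a·b on (0.6800, 0.9500) = 0.6460
  ¬s ∨ (¬s ∧ q) = a + b − a·b on (0.6800, 0.6460) = 0.8867
  ¬(¬s ∨ (¬s ∧ q)) = 1 − 0.8867 = 0.1133
  → value = 0.1133
|0.0000 − 0.1133| = 0.113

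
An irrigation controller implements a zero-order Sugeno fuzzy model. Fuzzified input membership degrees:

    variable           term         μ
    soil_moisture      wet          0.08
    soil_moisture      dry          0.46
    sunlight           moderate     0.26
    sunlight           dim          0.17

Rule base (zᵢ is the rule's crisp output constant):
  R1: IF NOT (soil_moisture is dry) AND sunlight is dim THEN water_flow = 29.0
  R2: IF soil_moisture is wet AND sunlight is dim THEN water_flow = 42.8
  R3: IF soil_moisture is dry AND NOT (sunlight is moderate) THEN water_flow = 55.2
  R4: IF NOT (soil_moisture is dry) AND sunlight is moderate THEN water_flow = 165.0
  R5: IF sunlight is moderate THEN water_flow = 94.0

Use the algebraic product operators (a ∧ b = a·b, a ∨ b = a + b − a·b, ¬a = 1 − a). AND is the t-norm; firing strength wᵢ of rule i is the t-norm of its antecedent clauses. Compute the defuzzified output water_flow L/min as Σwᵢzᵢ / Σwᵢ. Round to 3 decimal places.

R1 (z=29.0): ¬dry=1−0.46=0.54, dim=0.17; AND[a·b] → w = 0.0918
R2 (z=42.8): wet=0.08, dim=0.17; AND[a·b] → w = 0.0136
R3 (z=55.2): dry=0.46, ¬moderate=1−0.26=0.74; AND[a·b] → w = 0.3404
R4 (z=165.0): ¬dry=1−0.46=0.54, moderate=0.26; AND[a·b] → w = 0.1404
R5 (z=94.0): moderate=0.26 → w = 0.2600
Weighted average = (0.0918·29.0 + 0.0136·42.8 + 0.3404·55.2 + 0.1404·165.0 + 0.2600·94.0) / (0.0918 + 0.0136 + 0.3404 + 0.1404 + 0.2600)
  = 69.6404 / 0.8462 = 82.298

82.298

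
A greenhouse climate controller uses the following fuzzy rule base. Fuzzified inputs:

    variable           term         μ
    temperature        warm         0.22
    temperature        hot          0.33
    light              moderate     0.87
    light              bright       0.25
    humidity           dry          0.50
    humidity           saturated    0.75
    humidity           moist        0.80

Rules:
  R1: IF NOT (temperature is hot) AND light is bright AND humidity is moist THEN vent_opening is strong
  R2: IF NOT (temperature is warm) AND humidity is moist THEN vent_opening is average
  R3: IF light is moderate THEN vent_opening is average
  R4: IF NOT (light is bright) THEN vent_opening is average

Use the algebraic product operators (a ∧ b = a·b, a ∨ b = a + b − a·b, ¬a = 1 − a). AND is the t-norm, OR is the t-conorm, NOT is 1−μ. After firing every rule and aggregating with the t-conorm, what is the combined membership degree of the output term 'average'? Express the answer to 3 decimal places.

R1: ¬hot=1−0.33=0.67, bright=0.25, moist=0.80; AND[a·b] → w = 0.1340
R2: ¬warm=1−0.22=0.78, moist=0.80; AND[a·b] → w = 0.6240
R3: moderate=0.87 → w = 0.8700
R4: ¬bright=1−0.25=0.75 → w = 0.7500
Rules with consequent 'average': {R2, R3, R4} → strengths 0.6240, 0.8700, 0.7500
Aggregate via t-conorm [a + b − a·b]: 0.9878

0.988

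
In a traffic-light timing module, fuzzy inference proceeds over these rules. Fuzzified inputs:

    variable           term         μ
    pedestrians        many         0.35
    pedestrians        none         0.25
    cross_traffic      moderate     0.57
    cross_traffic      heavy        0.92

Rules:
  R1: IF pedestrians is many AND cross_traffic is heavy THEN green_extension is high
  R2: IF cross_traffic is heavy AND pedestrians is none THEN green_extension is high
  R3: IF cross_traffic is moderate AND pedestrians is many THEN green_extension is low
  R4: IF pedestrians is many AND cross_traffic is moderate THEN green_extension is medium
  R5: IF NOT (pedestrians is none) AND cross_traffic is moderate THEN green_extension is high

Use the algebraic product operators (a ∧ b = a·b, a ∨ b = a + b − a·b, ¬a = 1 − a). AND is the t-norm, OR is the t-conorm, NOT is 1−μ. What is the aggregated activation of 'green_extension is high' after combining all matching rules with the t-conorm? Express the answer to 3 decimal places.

0.701

R1: many=0.35, heavy=0.92; AND[a·b] → w = 0.3220
R2: heavy=0.92, none=0.25; AND[a·b] → w = 0.2300
R3: moderate=0.57, many=0.35; AND[a·b] → w = 0.1995
R4: many=0.35, moderate=0.57; AND[a·b] → w = 0.1995
R5: ¬none=1−0.25=0.75, moderate=0.57; AND[a·b] → w = 0.4275
Rules with consequent 'high': {R1, R2, R5} → strengths 0.3220, 0.2300, 0.4275
Aggregate via t-conorm [a + b − a·b]: 0.7011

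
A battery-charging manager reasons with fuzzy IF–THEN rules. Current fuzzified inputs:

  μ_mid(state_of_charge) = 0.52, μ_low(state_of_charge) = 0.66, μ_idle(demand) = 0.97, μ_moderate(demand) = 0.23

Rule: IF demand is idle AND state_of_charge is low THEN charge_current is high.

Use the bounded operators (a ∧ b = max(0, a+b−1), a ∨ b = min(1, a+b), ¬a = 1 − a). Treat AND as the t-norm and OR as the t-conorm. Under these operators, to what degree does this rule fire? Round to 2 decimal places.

0.63

firing strength: idle=0.97, low=0.66; AND[max(0, a+b−1)] → w = 0.63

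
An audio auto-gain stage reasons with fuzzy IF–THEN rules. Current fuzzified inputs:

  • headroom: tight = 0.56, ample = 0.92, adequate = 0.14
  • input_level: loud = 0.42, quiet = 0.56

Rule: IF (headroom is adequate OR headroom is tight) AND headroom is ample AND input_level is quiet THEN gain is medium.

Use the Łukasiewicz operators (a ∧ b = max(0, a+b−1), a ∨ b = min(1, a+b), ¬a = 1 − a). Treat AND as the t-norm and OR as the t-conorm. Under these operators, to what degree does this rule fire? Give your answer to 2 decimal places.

firing strength: (adequate=0.14 OR tight=0.56) = 0.70; AND[max(0, a+b−1)] with ample=0.92, quiet=0.56 → w = 0.18

0.18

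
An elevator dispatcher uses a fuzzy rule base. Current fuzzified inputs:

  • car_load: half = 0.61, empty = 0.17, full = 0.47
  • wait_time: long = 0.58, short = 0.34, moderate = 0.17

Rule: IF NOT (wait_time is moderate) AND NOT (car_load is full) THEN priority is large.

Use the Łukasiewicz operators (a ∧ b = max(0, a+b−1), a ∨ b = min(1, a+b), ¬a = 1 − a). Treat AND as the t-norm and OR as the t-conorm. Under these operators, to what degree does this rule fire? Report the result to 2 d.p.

firing strength: ¬moderate=1−0.17=0.83, ¬full=1−0.47=0.53; AND[max(0, a+b−1)] → w = 0.36

0.36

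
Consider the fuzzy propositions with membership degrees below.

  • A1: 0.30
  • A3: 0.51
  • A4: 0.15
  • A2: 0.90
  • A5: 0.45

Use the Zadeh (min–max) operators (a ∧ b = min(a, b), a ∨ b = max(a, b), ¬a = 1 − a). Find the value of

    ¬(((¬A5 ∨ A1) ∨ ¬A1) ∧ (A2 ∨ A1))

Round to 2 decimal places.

¬A5 = 1 − 0.45 = 0.55
¬A5 ∨ A1 = max(a, b) on (0.55, 0.30) = 0.55
¬A1 = 1 − 0.30 = 0.70
(¬A5 ∨ A1) ∨ ¬A1 = max(a, b) on (0.55, 0.70) = 0.70
A2 ∨ A1 = max(a, b) on (0.90, 0.30) = 0.90
((¬A5 ∨ A1) ∨ ¬A1) ∧ (A2 ∨ A1) = min(a, b) on (0.70, 0.90) = 0.70
¬(((¬A5 ∨ A1) ∨ ¬A1) ∧ (A2 ∨ A1)) = 1 − 0.70 = 0.30

0.30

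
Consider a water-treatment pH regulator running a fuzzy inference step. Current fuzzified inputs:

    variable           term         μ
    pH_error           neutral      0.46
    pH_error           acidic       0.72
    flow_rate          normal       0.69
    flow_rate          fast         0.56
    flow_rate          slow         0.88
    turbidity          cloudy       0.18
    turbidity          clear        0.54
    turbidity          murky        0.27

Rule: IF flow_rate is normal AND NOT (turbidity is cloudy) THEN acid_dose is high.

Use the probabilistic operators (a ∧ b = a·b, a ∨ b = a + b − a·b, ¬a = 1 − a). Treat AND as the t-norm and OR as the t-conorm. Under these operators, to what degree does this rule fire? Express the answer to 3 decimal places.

firing strength: normal=0.69, ¬cloudy=1−0.18=0.82; AND[a·b] → w = 0.5658

0.566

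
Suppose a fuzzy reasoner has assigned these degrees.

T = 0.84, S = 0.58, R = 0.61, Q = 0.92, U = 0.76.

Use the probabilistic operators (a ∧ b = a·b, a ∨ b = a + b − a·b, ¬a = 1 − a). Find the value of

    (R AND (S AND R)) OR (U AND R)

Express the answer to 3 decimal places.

0.579

S AND R = a·b on (0.5800, 0.6100) = 0.3538
R AND (S AND R) = a·b on (0.6100, 0.3538) = 0.2158
U AND R = a·b on (0.7600, 0.6100) = 0.4636
(R AND (S AND R)) OR (U AND R) = a + b − a·b on (0.2158, 0.4636) = 0.5794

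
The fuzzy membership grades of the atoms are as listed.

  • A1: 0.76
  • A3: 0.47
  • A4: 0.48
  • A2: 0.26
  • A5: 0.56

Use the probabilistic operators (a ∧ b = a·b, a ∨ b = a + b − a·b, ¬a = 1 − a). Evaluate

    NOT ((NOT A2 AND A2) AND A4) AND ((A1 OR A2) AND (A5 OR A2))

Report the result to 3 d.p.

NOT A2 = 1 − 0.2600 = 0.7400
NOT A2 AND A2 = a·b on (0.7400, 0.2600) = 0.1924
(NOT A2 AND A2) AND A4 = a·b on (0.1924, 0.4800) = 0.0924
NOT ((NOT A2 AND A2) AND A4) = 1 − 0.0924 = 0.9076
A1 OR A2 = a + b − a·b on (0.7600, 0.2600) = 0.8224
A5 OR A2 = a + b − a·b on (0.5600, 0.2600) = 0.6744
(A1 OR A2) AND (A5 OR A2) = a·b on (0.8224, 0.6744) = 0.5546
NOT ((NOT A2 AND A2) AND A4) AND ((A1 OR A2) AND (A5 OR A2)) = a·b on (0.9076, 0.5546) = 0.5034

0.503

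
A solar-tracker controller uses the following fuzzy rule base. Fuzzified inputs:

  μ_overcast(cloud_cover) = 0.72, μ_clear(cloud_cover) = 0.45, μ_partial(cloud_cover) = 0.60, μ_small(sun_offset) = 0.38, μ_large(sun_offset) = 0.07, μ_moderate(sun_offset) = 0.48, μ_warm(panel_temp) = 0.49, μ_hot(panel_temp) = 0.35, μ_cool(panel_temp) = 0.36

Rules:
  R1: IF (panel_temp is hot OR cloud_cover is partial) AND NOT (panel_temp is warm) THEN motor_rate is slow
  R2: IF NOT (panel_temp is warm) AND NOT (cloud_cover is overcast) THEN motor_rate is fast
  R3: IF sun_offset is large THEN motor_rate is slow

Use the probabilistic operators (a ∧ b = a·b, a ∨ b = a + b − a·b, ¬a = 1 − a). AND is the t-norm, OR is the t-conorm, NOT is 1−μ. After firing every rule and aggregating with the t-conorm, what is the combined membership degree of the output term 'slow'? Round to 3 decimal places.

0.421

R1: (hot=0.35 OR partial=0.60) = 0.7400; AND[a·b] with ¬warm=1−0.49=0.51 → w = 0.3774
R2: ¬warm=1−0.49=0.51, ¬overcast=1−0.72=0.28; AND[a·b] → w = 0.1428
R3: large=0.07 → w = 0.0700
Rules with consequent 'slow': {R1, R3} → strengths 0.3774, 0.0700
Aggregate via t-conorm [a + b − a·b]: 0.4210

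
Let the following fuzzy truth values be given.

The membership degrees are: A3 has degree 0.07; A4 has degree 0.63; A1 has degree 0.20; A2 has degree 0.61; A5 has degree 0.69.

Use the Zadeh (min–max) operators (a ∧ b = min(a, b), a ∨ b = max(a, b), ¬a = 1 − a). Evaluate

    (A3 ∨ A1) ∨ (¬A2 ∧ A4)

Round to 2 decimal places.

0.39

A3 ∨ A1 = max(a, b) on (0.07, 0.20) = 0.20
¬A2 = 1 − 0.61 = 0.39
¬A2 ∧ A4 = min(a, b) on (0.39, 0.63) = 0.39
(A3 ∨ A1) ∨ (¬A2 ∧ A4) = max(a, b) on (0.20, 0.39) = 0.39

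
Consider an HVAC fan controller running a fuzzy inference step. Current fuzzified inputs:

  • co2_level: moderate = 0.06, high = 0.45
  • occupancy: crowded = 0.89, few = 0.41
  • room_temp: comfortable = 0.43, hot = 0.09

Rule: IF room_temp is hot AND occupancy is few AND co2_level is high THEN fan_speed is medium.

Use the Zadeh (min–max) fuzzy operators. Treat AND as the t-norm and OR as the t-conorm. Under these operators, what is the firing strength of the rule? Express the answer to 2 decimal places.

firing strength: hot=0.09, few=0.41, high=0.45; AND[min(a, b)] → w = 0.09

0.09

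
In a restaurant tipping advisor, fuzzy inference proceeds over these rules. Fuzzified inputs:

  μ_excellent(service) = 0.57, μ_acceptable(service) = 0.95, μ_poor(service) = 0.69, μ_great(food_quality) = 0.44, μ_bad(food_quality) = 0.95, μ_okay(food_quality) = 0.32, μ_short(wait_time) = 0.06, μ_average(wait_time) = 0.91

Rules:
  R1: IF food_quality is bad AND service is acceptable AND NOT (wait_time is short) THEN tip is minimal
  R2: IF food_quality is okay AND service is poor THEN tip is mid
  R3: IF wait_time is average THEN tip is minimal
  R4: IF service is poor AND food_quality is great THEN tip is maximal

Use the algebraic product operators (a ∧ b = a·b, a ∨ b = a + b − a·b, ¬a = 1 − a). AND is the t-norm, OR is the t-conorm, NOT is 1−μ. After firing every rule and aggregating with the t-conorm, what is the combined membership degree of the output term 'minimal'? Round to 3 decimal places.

R1: bad=0.95, acceptable=0.95, ¬short=1−0.06=0.94; AND[a·b] → w = 0.8483
R2: okay=0.32, poor=0.69; AND[a·b] → w = 0.2208
R3: average=0.91 → w = 0.9100
R4: poor=0.69, great=0.44; AND[a·b] → w = 0.3036
Rules with consequent 'minimal': {R1, R3} → strengths 0.8483, 0.9100
Aggregate via t-conorm [a + b − a·b]: 0.9864

0.986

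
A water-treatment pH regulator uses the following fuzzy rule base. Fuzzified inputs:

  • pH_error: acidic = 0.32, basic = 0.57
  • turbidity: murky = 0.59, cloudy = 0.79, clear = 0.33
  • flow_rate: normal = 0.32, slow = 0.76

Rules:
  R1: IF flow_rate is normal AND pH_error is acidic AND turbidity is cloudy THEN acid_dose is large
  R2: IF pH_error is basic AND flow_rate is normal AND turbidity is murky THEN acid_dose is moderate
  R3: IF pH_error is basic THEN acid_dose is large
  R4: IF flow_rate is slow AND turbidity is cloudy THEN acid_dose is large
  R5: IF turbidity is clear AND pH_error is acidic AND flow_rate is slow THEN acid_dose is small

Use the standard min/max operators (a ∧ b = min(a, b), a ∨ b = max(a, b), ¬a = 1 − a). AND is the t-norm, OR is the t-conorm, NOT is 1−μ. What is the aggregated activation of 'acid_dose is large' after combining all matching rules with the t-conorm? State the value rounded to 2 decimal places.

R1: normal=0.32, acidic=0.32, cloudy=0.79; AND[min(a, b)] → w = 0.32
R2: basic=0.57, normal=0.32, murky=0.59; AND[min(a, b)] → w = 0.32
R3: basic=0.57 → w = 0.57
R4: slow=0.76, cloudy=0.79; AND[min(a, b)] → w = 0.76
R5: clear=0.33, acidic=0.32, slow=0.76; AND[min(a, b)] → w = 0.32
Rules with consequent 'large': {R1, R3, R4} → strengths 0.32, 0.57, 0.76
Aggregate via t-conorm [max(a, b)]: 0.76

0.76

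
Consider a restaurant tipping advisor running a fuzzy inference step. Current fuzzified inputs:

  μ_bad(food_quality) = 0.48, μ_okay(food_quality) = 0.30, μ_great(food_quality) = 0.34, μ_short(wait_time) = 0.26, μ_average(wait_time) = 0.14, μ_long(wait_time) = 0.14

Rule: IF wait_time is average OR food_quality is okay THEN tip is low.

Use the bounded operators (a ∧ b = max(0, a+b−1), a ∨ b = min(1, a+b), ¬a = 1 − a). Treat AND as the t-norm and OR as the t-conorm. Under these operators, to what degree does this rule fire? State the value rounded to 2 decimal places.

0.44

firing strength: average=0.14, okay=0.30; OR[min(1, a+b)] → w = 0.44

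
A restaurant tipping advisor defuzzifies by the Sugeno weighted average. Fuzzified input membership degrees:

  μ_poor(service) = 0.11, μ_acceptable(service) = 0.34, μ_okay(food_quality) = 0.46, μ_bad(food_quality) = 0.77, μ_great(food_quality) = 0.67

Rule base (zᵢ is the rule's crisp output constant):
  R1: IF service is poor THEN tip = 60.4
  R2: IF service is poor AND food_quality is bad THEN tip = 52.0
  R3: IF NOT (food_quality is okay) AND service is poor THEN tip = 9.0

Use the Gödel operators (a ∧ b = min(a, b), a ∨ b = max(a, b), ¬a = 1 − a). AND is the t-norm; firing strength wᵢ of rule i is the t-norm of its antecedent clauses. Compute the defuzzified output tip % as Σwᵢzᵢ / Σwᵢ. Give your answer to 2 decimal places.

40.47

R1 (z=60.4): poor=0.11 → w = 0.11
R2 (z=52.0): poor=0.11, bad=0.77; AND[min(a, b)] → w = 0.11
R3 (z=9.0): ¬okay=1−0.46=0.54, poor=0.11; AND[min(a, b)] → w = 0.11
Weighted average = (0.11·60.4 + 0.11·52.0 + 0.11·9.0) / (0.11 + 0.11 + 0.11)
  = 13.3540 / 0.3300 = 40.47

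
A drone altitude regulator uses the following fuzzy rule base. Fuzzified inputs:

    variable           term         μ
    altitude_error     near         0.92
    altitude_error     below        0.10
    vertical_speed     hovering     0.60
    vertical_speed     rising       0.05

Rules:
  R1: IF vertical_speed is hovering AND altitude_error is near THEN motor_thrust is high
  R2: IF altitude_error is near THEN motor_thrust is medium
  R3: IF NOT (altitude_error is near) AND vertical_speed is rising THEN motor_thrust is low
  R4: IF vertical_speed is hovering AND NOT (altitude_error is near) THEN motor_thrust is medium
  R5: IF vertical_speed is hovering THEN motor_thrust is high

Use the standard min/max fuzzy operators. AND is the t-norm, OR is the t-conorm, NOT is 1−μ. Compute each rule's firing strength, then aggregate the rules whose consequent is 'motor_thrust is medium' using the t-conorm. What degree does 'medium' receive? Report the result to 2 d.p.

R1: hovering=0.60, near=0.92; AND[min(a, b)] → w = 0.60
R2: near=0.92 → w = 0.92
R3: ¬near=1−0.92=0.08, rising=0.05; AND[min(a, b)] → w = 0.05
R4: hovering=0.60, ¬near=1−0.92=0.08; AND[min(a, b)] → w = 0.08
R5: hovering=0.60 → w = 0.60
Rules with consequent 'medium': {R2, R4} → strengths 0.92, 0.08
Aggregate via t-conorm [max(a, b)]: 0.92

0.92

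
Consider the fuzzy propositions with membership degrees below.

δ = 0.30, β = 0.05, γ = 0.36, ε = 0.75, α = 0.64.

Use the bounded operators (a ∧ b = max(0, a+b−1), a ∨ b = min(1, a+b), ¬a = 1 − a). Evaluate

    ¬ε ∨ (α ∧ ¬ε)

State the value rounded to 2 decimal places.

¬ε = 1 − 0.75 = 0.25
¬ε = 1 − 0.75 = 0.25
α ∧ ¬ε = max(0, a+b−1) on (0.64, 0.25) = 0.00
¬ε ∨ (α ∧ ¬ε) = min(1, a+b) on (0.25, 0.00) = 0.25

0.25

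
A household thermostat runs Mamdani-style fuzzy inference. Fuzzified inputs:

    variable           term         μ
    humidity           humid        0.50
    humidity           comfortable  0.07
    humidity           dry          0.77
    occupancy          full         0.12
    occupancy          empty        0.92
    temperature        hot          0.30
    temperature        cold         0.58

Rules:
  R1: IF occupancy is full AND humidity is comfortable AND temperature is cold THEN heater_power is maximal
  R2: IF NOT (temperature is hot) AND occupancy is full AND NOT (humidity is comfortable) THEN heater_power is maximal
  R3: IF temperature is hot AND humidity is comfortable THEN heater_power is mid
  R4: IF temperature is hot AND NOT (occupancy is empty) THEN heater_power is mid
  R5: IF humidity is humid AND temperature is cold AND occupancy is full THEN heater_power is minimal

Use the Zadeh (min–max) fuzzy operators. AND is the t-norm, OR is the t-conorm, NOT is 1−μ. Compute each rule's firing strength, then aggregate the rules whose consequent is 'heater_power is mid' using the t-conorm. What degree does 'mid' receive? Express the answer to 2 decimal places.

0.08

R1: full=0.12, comfortable=0.07, cold=0.58; AND[min(a, b)] → w = 0.07
R2: ¬hot=1−0.30=0.70, full=0.12, ¬comfortable=1−0.07=0.93; AND[min(a, b)] → w = 0.12
R3: hot=0.30, comfortable=0.07; AND[min(a, b)] → w = 0.07
R4: hot=0.30, ¬empty=1−0.92=0.08; AND[min(a, b)] → w = 0.08
R5: humid=0.50, cold=0.58, full=0.12; AND[min(a, b)] → w = 0.12
Rules with consequent 'mid': {R3, R4} → strengths 0.07, 0.08
Aggregate via t-conorm [max(a, b)]: 0.08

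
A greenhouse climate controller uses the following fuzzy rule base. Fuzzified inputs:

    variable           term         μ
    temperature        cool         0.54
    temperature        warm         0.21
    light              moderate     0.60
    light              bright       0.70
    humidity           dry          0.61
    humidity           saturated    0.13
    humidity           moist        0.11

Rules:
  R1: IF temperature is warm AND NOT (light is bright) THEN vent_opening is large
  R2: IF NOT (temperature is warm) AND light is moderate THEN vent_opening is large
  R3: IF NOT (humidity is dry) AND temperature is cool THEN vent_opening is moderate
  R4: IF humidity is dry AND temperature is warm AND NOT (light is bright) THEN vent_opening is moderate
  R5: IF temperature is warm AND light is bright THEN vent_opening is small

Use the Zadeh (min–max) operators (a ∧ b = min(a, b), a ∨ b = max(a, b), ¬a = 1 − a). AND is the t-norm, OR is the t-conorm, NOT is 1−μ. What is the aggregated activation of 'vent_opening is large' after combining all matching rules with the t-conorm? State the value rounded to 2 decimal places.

R1: warm=0.21, ¬bright=1−0.70=0.30; AND[min(a, b)] → w = 0.21
R2: ¬warm=1−0.21=0.79, moderate=0.60; AND[min(a, b)] → w = 0.60
R3: ¬dry=1−0.61=0.39, cool=0.54; AND[min(a, b)] → w = 0.39
R4: dry=0.61, warm=0.21, ¬bright=1−0.70=0.30; AND[min(a, b)] → w = 0.21
R5: warm=0.21, bright=0.70; AND[min(a, b)] → w = 0.21
Rules with consequent 'large': {R1, R2} → strengths 0.21, 0.60
Aggregate via t-conorm [max(a, b)]: 0.60

0.60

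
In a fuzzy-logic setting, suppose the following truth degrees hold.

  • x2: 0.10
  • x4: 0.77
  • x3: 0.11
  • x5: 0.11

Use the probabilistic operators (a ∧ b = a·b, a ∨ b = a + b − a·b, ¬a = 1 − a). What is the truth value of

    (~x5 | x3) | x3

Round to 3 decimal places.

0.913

~x5 = 1 − 0.1100 = 0.8900
~x5 | x3 = a + b − a·b on (0.8900, 0.1100) = 0.9021
(~x5 | x3) | x3 = a + b − a·b on (0.9021, 0.1100) = 0.9129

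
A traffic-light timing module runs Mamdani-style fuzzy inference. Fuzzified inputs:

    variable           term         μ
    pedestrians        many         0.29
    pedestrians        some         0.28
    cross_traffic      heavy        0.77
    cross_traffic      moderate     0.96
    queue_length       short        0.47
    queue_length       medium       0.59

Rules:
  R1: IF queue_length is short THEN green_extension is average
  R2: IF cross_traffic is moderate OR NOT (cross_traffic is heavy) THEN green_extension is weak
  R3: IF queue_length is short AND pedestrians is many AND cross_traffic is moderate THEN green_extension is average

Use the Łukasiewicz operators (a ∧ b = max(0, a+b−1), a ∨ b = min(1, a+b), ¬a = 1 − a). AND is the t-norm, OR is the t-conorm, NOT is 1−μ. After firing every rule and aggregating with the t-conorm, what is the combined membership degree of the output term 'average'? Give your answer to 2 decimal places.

0.47

R1: short=0.47 → w = 0.47
R2: moderate=0.96, ¬heavy=1−0.77=0.23; OR[min(1, a+b)] → w = 1.00
R3: short=0.47, many=0.29, moderate=0.96; AND[max(0, a+b−1)] → w = 0.00
Rules with consequent 'average': {R1, R3} → strengths 0.47, 0.00
Aggregate via t-conorm [min(1, a+b)]: 0.47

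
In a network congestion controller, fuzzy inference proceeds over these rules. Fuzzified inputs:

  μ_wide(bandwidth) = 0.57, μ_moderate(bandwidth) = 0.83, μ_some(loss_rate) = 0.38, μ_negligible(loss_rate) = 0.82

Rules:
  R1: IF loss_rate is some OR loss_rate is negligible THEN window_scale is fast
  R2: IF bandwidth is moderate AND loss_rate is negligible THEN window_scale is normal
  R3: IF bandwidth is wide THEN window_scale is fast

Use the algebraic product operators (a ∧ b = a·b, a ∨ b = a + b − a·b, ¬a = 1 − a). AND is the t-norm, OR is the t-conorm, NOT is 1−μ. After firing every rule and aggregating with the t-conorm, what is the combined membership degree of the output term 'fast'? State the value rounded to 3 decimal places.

R1: some=0.38, negligible=0.82; OR[a + b − a·b] → w = 0.8884
R2: moderate=0.83, negligible=0.82; AND[a·b] → w = 0.6806
R3: wide=0.57 → w = 0.5700
Rules with consequent 'fast': {R1, R3} → strengths 0.8884, 0.5700
Aggregate via t-conorm [a + b − a·b]: 0.9520

0.952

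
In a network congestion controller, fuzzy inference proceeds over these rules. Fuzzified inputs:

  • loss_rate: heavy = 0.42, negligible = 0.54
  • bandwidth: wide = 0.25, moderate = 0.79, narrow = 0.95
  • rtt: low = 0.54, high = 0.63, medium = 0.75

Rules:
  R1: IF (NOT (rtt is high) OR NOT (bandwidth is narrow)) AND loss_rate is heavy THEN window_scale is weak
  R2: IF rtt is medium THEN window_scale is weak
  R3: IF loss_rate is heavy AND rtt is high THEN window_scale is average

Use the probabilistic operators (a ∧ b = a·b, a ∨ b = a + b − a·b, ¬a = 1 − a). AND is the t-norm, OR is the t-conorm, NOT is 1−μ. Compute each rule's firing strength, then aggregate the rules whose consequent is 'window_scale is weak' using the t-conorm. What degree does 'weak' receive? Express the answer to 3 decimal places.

R1: (¬high=1−0.63=0.37 OR ¬narrow=1−0.95=0.05) = 0.4015; AND[a·b] with heavy=0.42 → w = 0.1686
R2: medium=0.75 → w = 0.7500
R3: heavy=0.42, high=0.63; AND[a·b] → w = 0.2646
Rules with consequent 'weak': {R1, R2} → strengths 0.1686, 0.7500
Aggregate via t-conorm [a + b − a·b]: 0.7922

0.792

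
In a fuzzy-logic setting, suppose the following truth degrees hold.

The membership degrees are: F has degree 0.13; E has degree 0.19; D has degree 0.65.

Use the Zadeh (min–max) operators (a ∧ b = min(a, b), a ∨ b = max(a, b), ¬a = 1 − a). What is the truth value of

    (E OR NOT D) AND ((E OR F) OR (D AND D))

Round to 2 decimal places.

0.35

NOT D = 1 − 0.65 = 0.35
E OR NOT D = max(a, b) on (0.19, 0.35) = 0.35
E OR F = max(a, b) on (0.19, 0.13) = 0.19
D AND D = min(a, b) on (0.65, 0.65) = 0.65
(E OR F) OR (D AND D) = max(a, b) on (0.19, 0.65) = 0.65
(E OR NOT D) AND ((E OR F) OR (D AND D)) = min(a, b) on (0.35, 0.65) = 0.35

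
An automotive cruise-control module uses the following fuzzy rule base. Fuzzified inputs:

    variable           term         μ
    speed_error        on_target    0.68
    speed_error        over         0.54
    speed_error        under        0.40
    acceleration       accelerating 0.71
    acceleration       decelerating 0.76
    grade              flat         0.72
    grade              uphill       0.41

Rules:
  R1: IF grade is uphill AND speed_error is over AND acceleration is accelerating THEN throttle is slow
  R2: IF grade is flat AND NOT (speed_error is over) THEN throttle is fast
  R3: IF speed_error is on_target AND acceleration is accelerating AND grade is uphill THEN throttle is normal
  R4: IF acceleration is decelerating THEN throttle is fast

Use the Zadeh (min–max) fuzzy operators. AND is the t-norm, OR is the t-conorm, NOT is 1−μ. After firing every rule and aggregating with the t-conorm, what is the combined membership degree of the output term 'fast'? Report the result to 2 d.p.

R1: uphill=0.41, over=0.54, accelerating=0.71; AND[min(a, b)] → w = 0.41
R2: flat=0.72, ¬over=1−0.54=0.46; AND[min(a, b)] → w = 0.46
R3: on_target=0.68, accelerating=0.71, uphill=0.41; AND[min(a, b)] → w = 0.41
R4: decelerating=0.76 → w = 0.76
Rules with consequent 'fast': {R2, R4} → strengths 0.46, 0.76
Aggregate via t-conorm [max(a, b)]: 0.76

0.76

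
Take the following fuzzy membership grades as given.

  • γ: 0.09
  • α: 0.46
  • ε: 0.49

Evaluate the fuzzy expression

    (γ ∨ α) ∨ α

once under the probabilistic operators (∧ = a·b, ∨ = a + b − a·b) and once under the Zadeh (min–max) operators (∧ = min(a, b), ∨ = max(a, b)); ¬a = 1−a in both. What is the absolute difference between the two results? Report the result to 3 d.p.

Under probabilistic:
  γ ∨ α = a + b − a·b on (0.0900, 0.4600) = 0.5086
  (γ ∨ α) ∨ α = a + b − a·b on (0.5086, 0.4600) = 0.7346
  → value = 0.7346
Under Zadeh (min–max):
  γ ∨ α = max(a, b) on (0.09, 0.46) = 0.46
  (γ ∨ α) ∨ α = max(a, b) on (0.46, 0.46) = 0.46
  → value = 0.4600
|0.7346 − 0.4600| = 0.275

0.275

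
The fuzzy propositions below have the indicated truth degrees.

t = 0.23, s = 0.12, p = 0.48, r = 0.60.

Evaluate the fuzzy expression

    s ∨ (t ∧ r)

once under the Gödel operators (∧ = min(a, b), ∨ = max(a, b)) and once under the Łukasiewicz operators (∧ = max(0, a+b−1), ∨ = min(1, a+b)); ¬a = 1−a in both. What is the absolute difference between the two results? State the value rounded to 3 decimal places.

Under Gödel:
  t ∧ r = min(a, b) on (0.23, 0.60) = 0.23
  s ∨ (t ∧ r) = max(a, b) on (0.12, 0.23) = 0.23
  → value = 0.2300
Under Łukasiewicz:
  t ∧ r = max(0, a+b−1) on (0.23, 0.60) = 0.00
  s ∨ (t ∧ r) = min(1, a+b) on (0.12, 0.00) = 0.12
  → value = 0.1200
|0.2300 − 0.1200| = 0.110

0.110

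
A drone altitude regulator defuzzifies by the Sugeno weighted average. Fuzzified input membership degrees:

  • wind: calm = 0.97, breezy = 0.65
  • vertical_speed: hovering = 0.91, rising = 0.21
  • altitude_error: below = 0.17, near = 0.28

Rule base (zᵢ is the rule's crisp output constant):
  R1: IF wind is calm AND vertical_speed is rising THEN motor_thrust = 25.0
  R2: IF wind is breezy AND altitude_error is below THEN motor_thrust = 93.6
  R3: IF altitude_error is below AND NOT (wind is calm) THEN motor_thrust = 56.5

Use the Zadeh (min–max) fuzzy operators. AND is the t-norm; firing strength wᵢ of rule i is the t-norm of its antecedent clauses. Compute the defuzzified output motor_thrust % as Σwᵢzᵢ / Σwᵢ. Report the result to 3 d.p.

55.749

R1 (z=25.0): calm=0.97, rising=0.21; AND[min(a, b)] → w = 0.21
R2 (z=93.6): breezy=0.65, below=0.17; AND[min(a, b)] → w = 0.17
R3 (z=56.5): below=0.17, ¬calm=1−0.97=0.03; AND[min(a, b)] → w = 0.03
Weighted average = (0.21·25.0 + 0.17·93.6 + 0.03·56.5) / (0.21 + 0.17 + 0.03)
  = 22.8570 / 0.4100 = 55.749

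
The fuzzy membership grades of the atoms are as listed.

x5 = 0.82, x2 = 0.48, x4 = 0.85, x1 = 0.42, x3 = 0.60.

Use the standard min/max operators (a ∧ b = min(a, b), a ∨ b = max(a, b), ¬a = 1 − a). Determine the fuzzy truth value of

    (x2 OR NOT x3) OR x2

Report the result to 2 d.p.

0.48

NOT x3 = 1 − 0.60 = 0.40
x2 OR NOT x3 = max(a, b) on (0.48, 0.40) = 0.48
(x2 OR NOT x3) OR x2 = max(a, b) on (0.48, 0.48) = 0.48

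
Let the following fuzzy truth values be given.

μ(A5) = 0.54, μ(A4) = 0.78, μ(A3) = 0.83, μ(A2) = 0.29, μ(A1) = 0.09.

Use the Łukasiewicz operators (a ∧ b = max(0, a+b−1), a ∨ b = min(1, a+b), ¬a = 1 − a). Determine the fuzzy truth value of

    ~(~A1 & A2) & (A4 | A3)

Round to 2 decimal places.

~A1 = 1 − 0.09 = 0.91
~A1 & A2 = max(0, a+b−1) on (0.91, 0.29) = 0.20
~(~A1 & A2) = 1 − 0.20 = 0.80
A4 | A3 = min(1, a+b) on (0.78, 0.83) = 1.00
~(~A1 & A2) & (A4 | A3) = max(0, a+b−1) on (0.80, 1.00) = 0.80

0.80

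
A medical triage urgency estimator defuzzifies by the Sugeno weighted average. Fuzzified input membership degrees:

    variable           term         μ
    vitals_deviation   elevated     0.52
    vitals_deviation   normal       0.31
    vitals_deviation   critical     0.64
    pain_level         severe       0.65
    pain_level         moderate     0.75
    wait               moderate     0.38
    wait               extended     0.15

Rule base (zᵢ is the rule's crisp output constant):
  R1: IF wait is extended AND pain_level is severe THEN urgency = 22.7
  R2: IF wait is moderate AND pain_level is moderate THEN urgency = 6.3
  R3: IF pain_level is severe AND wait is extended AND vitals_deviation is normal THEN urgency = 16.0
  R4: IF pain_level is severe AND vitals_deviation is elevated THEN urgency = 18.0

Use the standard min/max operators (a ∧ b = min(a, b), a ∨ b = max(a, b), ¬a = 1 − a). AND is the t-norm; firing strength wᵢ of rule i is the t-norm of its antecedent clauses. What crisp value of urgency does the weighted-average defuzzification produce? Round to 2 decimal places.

R1 (z=22.7): extended=0.15, severe=0.65; AND[min(a, b)] → w = 0.15
R2 (z=6.3): moderate=0.38, moderate=0.75; AND[min(a, b)] → w = 0.38
R3 (z=16.0): severe=0.65, extended=0.15, normal=0.31; AND[min(a, b)] → w = 0.15
R4 (z=18.0): severe=0.65, elevated=0.52; AND[min(a, b)] → w = 0.52
Weighted average = (0.15·22.7 + 0.38·6.3 + 0.15·16.0 + 0.52·18.0) / (0.15 + 0.38 + 0.15 + 0.52)
  = 17.5590 / 1.2000 = 14.63

14.63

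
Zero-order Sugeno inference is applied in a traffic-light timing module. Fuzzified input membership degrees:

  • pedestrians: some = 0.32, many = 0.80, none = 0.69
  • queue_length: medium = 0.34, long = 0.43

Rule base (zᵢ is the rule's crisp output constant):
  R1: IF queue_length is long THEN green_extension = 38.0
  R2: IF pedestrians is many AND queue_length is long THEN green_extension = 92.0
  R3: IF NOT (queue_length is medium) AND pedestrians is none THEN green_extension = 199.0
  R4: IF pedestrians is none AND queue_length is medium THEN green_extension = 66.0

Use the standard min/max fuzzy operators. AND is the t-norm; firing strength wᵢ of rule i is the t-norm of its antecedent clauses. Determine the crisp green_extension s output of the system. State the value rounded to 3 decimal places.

112.731

R1 (z=38.0): long=0.43 → w = 0.43
R2 (z=92.0): many=0.80, long=0.43; AND[min(a, b)] → w = 0.43
R3 (z=199.0): ¬medium=1−0.34=0.66, none=0.69; AND[min(a, b)] → w = 0.66
R4 (z=66.0): none=0.69, medium=0.34; AND[min(a, b)] → w = 0.34
Weighted average = (0.43·38.0 + 0.43·92.0 + 0.66·199.0 + 0.34·66.0) / (0.43 + 0.43 + 0.66 + 0.34)
  = 209.6800 / 1.8600 = 112.731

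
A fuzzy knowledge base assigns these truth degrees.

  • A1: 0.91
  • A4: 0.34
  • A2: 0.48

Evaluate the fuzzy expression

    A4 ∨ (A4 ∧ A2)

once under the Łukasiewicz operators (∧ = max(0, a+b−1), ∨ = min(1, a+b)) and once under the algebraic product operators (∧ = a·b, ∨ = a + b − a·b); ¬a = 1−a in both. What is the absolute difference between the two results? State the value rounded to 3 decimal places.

0.108

Under Łukasiewicz:
  A4 ∧ A2 = max(0, a+b−1) on (0.34, 0.48) = 0.00
  A4 ∨ (A4 ∧ A2) = min(1, a+b) on (0.34, 0.00) = 0.34
  → value = 0.3400
Under algebraic product:
  A4 ∧ A2 = a·b on (0.3400, 0.4800) = 0.1632
  A4 ∨ (A4 ∧ A2) = a + b − a·b on (0.3400, 0.1632) = 0.4477
  → value = 0.4477
|0.3400 − 0.4477| = 0.108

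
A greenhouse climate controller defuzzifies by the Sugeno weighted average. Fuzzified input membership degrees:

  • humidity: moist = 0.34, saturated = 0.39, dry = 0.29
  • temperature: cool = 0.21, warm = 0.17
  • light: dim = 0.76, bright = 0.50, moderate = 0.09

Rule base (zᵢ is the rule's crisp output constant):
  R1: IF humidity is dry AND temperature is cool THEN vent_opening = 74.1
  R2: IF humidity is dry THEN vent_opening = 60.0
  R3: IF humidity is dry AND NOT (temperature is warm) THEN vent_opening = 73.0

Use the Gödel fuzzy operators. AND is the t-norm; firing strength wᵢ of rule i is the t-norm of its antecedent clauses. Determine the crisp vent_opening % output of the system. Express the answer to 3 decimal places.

R1 (z=74.1): dry=0.29, cool=0.21; AND[min(a, b)] → w = 0.21
R2 (z=60.0): dry=0.29 → w = 0.29
R3 (z=73.0): dry=0.29, ¬warm=1−0.17=0.83; AND[min(a, b)] → w = 0.29
Weighted average = (0.21·74.1 + 0.29·60.0 + 0.29·73.0) / (0.21 + 0.29 + 0.29)
  = 54.1310 / 0.7900 = 68.520

68.520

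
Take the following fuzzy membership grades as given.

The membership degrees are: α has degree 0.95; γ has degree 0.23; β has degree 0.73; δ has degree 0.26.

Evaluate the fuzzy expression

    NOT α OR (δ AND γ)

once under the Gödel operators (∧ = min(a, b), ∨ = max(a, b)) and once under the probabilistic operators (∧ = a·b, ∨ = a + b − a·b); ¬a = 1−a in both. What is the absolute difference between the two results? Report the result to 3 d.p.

0.123

Under Gödel:
  NOT α = 1 − 0.95 = 0.05
  δ AND γ = min(a, b) on (0.26, 0.23) = 0.23
  NOT α OR (δ AND γ) = max(a, b) on (0.05, 0.23) = 0.23
  → value = 0.2300
Under probabilistic:
  NOT α = 1 − 0.9500 = 0.0500
  δ AND γ = a·b on (0.2600, 0.2300) = 0.0598
  NOT α OR (δ AND γ) = a + b − a·b on (0.0500, 0.0598) = 0.1068
  → value = 0.1068
|0.2300 − 0.1068| = 0.123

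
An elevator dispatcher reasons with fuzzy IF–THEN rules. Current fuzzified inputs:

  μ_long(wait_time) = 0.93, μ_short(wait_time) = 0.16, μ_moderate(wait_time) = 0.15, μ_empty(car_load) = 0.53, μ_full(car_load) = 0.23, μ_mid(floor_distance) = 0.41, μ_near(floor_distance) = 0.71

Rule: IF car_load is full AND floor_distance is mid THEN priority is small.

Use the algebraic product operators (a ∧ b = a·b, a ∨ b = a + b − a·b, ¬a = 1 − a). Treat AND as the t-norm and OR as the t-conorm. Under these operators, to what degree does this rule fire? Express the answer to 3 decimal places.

0.094

firing strength: full=0.23, mid=0.41; AND[a·b] → w = 0.0943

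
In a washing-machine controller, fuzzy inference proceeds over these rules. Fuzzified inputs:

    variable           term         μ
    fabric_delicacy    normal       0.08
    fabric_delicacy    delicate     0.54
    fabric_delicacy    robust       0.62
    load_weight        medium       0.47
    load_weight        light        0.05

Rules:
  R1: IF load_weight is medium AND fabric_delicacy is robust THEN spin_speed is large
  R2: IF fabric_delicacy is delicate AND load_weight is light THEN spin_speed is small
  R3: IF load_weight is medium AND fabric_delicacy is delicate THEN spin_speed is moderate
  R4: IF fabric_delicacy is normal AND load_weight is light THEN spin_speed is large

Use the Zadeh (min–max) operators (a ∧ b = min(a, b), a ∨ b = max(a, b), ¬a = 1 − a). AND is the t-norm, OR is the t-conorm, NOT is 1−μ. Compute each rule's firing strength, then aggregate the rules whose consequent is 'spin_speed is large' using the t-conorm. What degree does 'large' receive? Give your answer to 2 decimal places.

0.47

R1: medium=0.47, robust=0.62; AND[min(a, b)] → w = 0.47
R2: delicate=0.54, light=0.05; AND[min(a, b)] → w = 0.05
R3: medium=0.47, delicate=0.54; AND[min(a, b)] → w = 0.47
R4: normal=0.08, light=0.05; AND[min(a, b)] → w = 0.05
Rules with consequent 'large': {R1, R4} → strengths 0.47, 0.05
Aggregate via t-conorm [max(a, b)]: 0.47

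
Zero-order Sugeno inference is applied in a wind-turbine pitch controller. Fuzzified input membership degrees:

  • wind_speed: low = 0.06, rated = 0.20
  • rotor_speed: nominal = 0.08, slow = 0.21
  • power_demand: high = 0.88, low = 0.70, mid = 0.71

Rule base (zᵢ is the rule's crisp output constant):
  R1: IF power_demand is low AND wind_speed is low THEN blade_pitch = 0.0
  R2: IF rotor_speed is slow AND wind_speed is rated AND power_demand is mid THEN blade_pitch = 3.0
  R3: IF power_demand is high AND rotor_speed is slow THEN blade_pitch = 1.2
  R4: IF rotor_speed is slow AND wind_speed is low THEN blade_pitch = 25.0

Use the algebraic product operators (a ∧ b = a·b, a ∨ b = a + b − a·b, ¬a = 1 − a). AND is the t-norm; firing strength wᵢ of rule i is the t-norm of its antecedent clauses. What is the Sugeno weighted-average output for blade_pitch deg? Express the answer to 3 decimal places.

R1 (z=0.0): low=0.70, low=0.06; AND[a·b] → w = 0.0420
R2 (z=3.0): slow=0.21, rated=0.20, mid=0.71; AND[a·b] → w = 0.0298
R3 (z=1.2): high=0.88, slow=0.21; AND[a·b] → w = 0.1848
R4 (z=25.0): slow=0.21, low=0.06; AND[a·b] → w = 0.0126
Weighted average = (0.0420·0.0 + 0.0298·3.0 + 0.1848·1.2 + 0.0126·25.0) / (0.0420 + 0.0298 + 0.1848 + 0.0126)
  = 0.6262 / 0.2692 = 2.326

2.326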